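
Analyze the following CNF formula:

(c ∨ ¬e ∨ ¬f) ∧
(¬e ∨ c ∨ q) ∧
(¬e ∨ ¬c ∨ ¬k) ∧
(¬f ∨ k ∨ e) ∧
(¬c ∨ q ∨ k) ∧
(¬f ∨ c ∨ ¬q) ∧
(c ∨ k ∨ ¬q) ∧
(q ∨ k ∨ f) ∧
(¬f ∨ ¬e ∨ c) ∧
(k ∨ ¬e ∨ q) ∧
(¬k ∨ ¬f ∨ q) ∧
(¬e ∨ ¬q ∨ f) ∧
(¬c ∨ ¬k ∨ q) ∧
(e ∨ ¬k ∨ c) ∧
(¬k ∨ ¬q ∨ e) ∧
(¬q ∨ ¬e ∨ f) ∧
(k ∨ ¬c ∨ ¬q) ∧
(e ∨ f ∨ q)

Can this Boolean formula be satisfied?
No

No, the formula is not satisfiable.

No assignment of truth values to the variables can make all 18 clauses true simultaneously.

The formula is UNSAT (unsatisfiable).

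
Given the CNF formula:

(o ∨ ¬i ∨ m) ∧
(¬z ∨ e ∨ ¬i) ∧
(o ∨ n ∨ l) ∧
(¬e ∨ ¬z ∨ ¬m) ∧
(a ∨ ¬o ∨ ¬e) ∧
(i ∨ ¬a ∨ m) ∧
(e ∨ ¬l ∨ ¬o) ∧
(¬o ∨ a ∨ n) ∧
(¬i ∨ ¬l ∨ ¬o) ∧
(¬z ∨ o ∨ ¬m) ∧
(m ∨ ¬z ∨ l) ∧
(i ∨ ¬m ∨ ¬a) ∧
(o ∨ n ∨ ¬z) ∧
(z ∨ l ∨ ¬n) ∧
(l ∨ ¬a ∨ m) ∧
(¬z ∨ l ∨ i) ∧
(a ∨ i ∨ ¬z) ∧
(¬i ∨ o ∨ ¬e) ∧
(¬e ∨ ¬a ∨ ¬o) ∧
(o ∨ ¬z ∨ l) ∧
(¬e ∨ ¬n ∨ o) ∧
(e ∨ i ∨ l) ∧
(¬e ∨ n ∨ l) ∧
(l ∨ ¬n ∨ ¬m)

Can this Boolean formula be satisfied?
Yes

Yes, the formula is satisfiable.

One satisfying assignment is: z=False, a=True, m=True, l=False, n=False, e=False, o=True, i=True

Verification: With this assignment, all 24 clauses evaluate to true.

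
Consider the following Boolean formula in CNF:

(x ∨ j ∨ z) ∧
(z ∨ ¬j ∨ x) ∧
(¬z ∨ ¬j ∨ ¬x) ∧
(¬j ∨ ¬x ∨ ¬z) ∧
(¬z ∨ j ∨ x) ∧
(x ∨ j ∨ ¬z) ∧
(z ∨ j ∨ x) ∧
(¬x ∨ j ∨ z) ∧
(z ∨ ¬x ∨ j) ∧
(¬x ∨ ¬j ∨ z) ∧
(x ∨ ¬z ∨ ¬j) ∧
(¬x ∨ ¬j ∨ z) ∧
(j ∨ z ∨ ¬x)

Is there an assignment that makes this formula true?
Yes

Yes, the formula is satisfiable.

One satisfying assignment is: j=False, x=True, z=True

Verification: With this assignment, all 13 clauses evaluate to true.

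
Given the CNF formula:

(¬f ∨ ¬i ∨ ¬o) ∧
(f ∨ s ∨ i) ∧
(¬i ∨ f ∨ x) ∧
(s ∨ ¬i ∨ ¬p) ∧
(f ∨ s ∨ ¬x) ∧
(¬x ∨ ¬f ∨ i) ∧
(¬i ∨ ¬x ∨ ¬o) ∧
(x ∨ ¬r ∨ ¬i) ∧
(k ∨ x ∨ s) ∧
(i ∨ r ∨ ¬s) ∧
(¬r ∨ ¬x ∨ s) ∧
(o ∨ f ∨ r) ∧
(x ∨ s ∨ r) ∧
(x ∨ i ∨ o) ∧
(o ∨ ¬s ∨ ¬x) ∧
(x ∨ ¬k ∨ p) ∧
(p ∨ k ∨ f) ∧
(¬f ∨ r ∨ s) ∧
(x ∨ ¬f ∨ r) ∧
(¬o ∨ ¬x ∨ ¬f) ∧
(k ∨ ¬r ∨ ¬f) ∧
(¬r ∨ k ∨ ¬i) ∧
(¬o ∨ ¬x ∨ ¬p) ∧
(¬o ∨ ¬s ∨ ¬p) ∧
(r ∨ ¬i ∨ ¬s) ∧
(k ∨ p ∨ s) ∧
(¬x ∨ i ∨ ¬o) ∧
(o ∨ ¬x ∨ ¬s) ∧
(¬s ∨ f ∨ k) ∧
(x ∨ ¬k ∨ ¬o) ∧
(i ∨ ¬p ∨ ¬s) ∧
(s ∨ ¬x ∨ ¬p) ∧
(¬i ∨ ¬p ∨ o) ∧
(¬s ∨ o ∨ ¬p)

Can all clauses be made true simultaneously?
No

No, the formula is not satisfiable.

No assignment of truth values to the variables can make all 34 clauses true simultaneously.

The formula is UNSAT (unsatisfiable).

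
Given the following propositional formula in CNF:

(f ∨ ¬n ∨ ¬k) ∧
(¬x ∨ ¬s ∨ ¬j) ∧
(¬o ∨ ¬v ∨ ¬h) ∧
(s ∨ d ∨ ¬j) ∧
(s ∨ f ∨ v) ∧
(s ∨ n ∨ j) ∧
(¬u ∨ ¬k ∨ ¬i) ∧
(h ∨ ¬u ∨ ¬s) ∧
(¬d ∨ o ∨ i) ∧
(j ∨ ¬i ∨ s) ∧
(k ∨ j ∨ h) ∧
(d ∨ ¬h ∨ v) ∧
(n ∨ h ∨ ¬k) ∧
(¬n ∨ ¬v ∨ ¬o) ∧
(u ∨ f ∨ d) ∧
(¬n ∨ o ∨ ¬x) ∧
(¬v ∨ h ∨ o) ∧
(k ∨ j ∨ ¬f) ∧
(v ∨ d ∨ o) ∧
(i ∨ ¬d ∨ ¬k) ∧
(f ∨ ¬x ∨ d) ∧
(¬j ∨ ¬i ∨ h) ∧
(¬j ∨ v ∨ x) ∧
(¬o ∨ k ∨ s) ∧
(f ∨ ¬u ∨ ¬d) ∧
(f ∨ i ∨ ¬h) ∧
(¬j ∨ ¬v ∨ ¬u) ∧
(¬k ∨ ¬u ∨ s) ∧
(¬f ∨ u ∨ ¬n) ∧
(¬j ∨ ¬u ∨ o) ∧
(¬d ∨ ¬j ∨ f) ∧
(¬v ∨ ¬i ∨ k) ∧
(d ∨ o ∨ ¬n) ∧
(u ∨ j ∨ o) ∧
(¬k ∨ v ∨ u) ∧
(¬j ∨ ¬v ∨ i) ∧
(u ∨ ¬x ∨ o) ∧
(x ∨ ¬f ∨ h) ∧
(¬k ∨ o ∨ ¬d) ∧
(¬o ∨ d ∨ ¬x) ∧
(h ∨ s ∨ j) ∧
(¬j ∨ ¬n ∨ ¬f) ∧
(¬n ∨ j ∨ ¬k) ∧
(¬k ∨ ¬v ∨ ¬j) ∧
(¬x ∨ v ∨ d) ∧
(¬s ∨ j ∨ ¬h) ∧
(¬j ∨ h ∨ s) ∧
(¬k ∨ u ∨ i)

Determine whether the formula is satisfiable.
No

No, the formula is not satisfiable.

No assignment of truth values to the variables can make all 48 clauses true simultaneously.

The formula is UNSAT (unsatisfiable).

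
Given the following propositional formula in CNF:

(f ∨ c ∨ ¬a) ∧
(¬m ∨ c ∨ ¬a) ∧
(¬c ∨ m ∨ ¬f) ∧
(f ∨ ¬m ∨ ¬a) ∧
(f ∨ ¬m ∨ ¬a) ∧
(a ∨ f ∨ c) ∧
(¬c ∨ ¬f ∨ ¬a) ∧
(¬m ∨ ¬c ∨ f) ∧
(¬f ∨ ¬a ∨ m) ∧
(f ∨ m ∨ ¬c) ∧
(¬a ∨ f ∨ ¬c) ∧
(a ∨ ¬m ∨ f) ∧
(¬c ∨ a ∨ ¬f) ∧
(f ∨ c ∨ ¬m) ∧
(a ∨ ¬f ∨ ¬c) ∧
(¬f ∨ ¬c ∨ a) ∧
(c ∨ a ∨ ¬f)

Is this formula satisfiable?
No

No, the formula is not satisfiable.

No assignment of truth values to the variables can make all 17 clauses true simultaneously.

The formula is UNSAT (unsatisfiable).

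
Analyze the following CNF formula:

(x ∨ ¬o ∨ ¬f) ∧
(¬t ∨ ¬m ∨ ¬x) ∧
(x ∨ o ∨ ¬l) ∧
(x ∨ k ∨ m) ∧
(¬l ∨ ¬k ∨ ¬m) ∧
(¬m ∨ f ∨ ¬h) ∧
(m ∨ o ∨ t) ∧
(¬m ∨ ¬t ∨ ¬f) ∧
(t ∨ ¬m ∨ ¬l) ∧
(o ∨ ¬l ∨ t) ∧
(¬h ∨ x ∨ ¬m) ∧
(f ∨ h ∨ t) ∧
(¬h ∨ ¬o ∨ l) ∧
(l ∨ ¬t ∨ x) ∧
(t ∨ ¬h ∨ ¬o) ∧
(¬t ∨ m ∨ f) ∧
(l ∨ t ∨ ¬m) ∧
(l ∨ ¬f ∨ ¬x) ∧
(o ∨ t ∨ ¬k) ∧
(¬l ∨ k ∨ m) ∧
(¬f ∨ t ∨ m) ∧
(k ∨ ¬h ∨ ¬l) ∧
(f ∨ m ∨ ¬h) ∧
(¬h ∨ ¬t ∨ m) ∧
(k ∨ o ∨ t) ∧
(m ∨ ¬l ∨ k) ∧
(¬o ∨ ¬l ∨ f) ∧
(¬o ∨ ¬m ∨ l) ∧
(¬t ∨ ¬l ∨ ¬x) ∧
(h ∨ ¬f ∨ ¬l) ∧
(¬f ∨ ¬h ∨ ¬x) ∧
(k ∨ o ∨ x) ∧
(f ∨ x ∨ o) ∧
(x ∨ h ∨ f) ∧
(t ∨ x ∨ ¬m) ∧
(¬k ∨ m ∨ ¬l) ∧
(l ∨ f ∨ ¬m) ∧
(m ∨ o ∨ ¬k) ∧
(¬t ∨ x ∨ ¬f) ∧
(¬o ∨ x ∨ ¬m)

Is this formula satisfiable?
No

No, the formula is not satisfiable.

No assignment of truth values to the variables can make all 40 clauses true simultaneously.

The formula is UNSAT (unsatisfiable).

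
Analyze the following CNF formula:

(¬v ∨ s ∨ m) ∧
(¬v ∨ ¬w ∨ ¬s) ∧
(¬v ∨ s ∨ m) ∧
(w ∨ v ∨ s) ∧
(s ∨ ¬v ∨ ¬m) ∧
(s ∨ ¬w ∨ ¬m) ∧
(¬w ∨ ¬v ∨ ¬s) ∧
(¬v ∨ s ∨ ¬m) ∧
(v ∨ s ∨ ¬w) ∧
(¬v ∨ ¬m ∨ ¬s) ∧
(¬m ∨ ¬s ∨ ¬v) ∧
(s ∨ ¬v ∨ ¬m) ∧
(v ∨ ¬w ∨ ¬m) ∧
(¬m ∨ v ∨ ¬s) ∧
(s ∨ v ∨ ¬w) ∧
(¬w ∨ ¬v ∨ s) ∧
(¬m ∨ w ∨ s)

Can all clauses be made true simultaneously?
Yes

Yes, the formula is satisfiable.

One satisfying assignment is: s=True, m=False, w=False, v=False

Verification: With this assignment, all 17 clauses evaluate to true.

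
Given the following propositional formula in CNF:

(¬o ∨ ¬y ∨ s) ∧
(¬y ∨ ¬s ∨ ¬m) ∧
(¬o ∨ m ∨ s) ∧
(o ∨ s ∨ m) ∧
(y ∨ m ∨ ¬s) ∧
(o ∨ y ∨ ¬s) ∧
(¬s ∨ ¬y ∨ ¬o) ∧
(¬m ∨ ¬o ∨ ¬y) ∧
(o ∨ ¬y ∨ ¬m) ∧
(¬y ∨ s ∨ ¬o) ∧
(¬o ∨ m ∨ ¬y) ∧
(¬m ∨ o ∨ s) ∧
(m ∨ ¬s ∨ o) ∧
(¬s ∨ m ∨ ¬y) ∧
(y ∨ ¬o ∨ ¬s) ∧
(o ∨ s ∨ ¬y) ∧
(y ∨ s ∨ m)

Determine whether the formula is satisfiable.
Yes

Yes, the formula is satisfiable.

One satisfying assignment is: m=True, o=True, y=False, s=False

Verification: With this assignment, all 17 clauses evaluate to true.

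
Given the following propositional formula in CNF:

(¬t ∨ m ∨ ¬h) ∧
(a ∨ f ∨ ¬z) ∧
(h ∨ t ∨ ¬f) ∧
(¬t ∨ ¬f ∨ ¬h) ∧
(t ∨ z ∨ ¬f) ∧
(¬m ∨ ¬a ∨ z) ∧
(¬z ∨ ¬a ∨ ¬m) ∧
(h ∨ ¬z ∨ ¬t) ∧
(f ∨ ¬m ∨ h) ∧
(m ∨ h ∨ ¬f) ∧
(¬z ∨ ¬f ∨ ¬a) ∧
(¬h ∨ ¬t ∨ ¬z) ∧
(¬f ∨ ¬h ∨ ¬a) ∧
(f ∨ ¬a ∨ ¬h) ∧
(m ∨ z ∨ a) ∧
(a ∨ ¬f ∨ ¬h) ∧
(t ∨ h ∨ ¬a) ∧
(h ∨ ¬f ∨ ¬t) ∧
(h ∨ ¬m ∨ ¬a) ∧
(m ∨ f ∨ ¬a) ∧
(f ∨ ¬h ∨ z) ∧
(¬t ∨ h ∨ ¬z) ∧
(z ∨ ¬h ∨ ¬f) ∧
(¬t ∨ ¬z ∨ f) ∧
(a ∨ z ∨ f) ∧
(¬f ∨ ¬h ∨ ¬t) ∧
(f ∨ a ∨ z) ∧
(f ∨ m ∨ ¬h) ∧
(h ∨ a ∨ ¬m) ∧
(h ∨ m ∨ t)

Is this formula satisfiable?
No

No, the formula is not satisfiable.

No assignment of truth values to the variables can make all 30 clauses true simultaneously.

The formula is UNSAT (unsatisfiable).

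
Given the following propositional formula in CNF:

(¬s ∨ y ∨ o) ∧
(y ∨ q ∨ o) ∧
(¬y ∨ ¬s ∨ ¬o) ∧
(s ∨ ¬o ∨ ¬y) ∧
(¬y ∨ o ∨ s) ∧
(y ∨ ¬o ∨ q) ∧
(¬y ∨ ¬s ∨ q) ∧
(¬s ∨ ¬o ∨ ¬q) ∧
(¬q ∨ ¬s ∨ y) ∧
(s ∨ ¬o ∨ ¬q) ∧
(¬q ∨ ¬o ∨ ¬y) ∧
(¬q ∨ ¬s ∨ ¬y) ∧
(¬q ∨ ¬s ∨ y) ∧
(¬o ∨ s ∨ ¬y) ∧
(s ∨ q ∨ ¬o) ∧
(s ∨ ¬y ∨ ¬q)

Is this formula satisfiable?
Yes

Yes, the formula is satisfiable.

One satisfying assignment is: y=False, q=True, o=False, s=False

Verification: With this assignment, all 16 clauses evaluate to true.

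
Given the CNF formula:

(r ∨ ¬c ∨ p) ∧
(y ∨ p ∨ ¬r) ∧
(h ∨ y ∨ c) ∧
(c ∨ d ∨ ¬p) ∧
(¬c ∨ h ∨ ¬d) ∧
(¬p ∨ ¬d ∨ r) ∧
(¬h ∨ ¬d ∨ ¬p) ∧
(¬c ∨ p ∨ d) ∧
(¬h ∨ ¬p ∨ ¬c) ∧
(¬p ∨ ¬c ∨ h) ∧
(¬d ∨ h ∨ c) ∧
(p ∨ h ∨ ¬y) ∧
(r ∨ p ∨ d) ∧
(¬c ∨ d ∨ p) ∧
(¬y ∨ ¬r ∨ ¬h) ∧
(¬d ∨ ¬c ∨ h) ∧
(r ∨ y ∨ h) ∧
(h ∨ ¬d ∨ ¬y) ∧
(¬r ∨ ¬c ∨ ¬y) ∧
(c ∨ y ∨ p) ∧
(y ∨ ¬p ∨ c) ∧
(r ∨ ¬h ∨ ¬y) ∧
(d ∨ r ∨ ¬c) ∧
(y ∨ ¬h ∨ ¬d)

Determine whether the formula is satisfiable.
No

No, the formula is not satisfiable.

No assignment of truth values to the variables can make all 24 clauses true simultaneously.

The formula is UNSAT (unsatisfiable).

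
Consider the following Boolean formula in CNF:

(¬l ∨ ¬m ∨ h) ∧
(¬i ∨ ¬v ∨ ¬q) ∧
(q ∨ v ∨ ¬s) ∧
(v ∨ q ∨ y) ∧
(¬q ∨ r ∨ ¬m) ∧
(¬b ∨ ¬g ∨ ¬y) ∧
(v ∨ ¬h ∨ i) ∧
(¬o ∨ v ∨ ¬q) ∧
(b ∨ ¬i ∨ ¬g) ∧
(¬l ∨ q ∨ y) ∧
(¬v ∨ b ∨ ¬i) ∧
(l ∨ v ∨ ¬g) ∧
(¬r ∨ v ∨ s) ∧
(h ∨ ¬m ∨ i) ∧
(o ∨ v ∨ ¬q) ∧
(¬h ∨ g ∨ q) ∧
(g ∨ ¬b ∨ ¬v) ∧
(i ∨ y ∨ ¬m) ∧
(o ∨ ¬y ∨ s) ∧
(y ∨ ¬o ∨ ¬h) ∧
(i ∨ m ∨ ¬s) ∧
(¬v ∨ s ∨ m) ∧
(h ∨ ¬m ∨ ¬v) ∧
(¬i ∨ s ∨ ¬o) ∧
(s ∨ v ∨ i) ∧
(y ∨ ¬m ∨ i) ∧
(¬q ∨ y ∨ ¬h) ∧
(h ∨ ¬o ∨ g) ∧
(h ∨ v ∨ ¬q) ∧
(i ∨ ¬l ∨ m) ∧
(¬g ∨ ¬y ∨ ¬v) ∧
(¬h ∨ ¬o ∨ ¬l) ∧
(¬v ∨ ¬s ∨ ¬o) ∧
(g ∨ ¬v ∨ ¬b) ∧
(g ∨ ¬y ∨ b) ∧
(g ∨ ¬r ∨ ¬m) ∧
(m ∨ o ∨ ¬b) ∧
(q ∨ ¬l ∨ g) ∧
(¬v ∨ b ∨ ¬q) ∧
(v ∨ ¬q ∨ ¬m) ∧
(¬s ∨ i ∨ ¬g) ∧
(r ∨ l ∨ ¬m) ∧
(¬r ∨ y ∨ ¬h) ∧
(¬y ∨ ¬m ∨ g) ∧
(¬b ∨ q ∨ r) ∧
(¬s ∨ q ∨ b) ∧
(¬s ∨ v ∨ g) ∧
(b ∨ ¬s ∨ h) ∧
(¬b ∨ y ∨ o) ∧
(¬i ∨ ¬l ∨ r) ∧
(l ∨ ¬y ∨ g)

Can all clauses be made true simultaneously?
No

No, the formula is not satisfiable.

No assignment of truth values to the variables can make all 51 clauses true simultaneously.

The formula is UNSAT (unsatisfiable).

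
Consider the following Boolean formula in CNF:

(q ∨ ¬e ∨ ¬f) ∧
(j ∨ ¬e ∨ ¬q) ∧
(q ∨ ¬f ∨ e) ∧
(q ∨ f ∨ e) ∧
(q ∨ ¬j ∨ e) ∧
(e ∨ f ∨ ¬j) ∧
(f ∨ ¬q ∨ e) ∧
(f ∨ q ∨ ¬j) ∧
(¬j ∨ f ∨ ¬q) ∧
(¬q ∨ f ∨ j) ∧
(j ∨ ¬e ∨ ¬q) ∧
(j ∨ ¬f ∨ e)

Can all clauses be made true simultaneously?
Yes

Yes, the formula is satisfiable.

One satisfying assignment is: q=False, j=False, f=False, e=True

Verification: With this assignment, all 12 clauses evaluate to true.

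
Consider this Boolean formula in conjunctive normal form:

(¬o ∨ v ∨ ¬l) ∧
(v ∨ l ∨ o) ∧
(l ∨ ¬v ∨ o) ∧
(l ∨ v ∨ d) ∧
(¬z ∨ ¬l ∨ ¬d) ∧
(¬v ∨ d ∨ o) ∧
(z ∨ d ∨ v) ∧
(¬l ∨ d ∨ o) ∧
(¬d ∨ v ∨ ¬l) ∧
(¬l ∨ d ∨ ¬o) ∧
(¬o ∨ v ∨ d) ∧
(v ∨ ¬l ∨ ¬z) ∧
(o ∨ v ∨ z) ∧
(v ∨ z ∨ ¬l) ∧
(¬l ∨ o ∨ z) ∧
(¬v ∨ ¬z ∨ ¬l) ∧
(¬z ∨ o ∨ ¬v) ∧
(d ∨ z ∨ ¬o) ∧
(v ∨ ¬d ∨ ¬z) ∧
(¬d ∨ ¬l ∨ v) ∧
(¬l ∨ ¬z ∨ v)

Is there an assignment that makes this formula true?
Yes

Yes, the formula is satisfiable.

One satisfying assignment is: o=True, z=False, d=True, v=False, l=False

Verification: With this assignment, all 21 clauses evaluate to true.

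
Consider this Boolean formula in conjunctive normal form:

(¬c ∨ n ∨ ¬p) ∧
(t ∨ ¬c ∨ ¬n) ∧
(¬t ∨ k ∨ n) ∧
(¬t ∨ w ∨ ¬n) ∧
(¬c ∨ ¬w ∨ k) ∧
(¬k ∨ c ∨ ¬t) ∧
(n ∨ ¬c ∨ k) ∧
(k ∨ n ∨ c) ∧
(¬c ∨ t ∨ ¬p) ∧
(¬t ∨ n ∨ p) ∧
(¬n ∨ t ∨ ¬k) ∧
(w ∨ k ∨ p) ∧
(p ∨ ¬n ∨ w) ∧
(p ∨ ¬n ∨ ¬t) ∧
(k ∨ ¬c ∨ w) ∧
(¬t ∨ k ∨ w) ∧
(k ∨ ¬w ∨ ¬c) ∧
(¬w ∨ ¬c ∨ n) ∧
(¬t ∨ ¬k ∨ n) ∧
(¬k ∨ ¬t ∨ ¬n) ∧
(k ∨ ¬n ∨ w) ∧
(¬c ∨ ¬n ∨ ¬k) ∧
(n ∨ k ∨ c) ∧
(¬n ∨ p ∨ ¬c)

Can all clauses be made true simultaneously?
Yes

Yes, the formula is satisfiable.

One satisfying assignment is: p=False, n=True, k=False, w=True, c=False, t=False

Verification: With this assignment, all 24 clauses evaluate to true.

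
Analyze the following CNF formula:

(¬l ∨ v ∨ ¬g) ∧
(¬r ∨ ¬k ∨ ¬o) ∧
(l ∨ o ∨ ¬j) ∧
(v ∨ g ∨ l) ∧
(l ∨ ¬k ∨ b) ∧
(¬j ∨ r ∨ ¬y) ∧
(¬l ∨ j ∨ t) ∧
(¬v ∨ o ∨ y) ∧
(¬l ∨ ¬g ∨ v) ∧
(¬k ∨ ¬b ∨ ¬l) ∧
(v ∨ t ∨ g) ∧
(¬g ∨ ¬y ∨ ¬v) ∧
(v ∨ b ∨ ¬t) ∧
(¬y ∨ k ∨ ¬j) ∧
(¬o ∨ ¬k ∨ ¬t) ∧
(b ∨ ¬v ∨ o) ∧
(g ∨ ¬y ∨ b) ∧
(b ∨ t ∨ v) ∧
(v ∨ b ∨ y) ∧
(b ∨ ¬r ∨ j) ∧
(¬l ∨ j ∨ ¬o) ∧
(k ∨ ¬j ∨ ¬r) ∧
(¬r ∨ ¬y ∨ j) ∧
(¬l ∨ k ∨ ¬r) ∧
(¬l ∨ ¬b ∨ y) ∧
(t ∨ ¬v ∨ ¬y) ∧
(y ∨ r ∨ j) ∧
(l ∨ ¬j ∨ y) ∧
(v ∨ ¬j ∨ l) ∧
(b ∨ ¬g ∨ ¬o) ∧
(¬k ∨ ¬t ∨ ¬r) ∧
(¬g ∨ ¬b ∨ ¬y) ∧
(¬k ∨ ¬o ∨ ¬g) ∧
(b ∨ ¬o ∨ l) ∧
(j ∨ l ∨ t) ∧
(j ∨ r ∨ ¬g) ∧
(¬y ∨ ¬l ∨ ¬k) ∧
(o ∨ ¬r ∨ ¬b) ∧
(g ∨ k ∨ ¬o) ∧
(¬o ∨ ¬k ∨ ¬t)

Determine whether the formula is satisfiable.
Yes

Yes, the formula is satisfiable.

One satisfying assignment is: y=False, r=False, l=True, t=False, v=True, b=False, j=True, o=True, k=True, g=False

Verification: With this assignment, all 40 clauses evaluate to true.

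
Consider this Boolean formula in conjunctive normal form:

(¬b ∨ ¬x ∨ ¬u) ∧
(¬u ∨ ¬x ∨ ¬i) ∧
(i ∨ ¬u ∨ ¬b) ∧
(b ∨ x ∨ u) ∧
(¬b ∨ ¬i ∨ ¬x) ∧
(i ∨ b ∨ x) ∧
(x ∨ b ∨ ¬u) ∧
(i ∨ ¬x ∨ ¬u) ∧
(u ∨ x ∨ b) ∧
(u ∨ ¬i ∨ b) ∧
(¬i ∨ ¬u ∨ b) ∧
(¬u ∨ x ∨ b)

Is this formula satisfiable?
Yes

Yes, the formula is satisfiable.

One satisfying assignment is: u=False, i=False, b=False, x=True

Verification: With this assignment, all 12 clauses evaluate to true.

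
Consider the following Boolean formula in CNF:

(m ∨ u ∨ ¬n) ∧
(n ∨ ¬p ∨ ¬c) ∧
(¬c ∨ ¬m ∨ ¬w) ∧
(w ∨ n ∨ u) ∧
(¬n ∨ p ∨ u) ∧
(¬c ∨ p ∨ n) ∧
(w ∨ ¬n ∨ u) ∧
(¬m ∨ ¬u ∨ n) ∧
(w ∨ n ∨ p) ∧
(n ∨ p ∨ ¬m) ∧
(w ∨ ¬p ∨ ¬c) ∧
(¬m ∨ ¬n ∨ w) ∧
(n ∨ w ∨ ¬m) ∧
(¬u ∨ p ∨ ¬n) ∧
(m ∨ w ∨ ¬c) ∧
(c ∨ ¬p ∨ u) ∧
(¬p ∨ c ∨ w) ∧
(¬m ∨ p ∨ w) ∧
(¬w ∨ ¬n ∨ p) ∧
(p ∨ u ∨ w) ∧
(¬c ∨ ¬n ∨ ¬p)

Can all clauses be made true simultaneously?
Yes

Yes, the formula is satisfiable.

One satisfying assignment is: n=False, c=False, m=False, u=False, w=True, p=False

Verification: With this assignment, all 21 clauses evaluate to true.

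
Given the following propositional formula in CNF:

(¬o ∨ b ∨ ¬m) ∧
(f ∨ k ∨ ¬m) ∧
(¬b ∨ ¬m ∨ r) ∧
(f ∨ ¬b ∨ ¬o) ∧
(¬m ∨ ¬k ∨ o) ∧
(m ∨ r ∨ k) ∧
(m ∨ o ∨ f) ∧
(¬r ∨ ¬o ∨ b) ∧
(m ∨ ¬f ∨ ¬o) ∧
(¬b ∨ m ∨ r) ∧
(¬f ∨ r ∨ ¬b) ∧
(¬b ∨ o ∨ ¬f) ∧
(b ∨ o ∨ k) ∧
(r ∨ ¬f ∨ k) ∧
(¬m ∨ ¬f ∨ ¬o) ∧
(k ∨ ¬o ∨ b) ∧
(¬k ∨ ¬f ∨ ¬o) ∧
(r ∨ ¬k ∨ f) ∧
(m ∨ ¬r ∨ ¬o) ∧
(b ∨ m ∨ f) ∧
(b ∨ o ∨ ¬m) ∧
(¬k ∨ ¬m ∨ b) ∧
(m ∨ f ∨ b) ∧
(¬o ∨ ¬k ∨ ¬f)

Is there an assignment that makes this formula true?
Yes

Yes, the formula is satisfiable.

One satisfying assignment is: m=False, r=True, k=True, o=False, b=False, f=True

Verification: With this assignment, all 24 clauses evaluate to true.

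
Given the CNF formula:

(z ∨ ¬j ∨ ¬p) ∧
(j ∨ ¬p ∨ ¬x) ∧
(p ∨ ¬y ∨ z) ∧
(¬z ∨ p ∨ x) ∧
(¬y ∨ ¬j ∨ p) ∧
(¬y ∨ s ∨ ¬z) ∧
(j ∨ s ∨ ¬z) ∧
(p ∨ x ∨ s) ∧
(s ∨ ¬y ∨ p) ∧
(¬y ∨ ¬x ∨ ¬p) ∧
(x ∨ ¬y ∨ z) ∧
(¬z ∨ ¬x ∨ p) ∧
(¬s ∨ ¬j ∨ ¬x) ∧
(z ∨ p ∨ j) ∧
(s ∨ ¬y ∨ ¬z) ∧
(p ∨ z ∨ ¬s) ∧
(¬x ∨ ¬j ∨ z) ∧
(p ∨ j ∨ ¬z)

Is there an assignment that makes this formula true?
Yes

Yes, the formula is satisfiable.

One satisfying assignment is: z=False, j=False, p=True, y=False, s=False, x=False

Verification: With this assignment, all 18 clauses evaluate to true.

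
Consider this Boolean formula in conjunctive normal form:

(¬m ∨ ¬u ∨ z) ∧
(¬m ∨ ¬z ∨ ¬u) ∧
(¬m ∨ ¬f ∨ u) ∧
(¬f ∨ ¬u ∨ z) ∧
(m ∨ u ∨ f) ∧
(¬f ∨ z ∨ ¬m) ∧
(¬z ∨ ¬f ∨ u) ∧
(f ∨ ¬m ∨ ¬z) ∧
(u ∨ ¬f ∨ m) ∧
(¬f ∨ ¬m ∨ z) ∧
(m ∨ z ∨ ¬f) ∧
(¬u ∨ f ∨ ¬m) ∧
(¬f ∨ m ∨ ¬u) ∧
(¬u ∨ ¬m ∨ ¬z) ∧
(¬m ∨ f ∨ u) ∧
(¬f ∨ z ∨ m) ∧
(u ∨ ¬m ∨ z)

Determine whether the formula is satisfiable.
Yes

Yes, the formula is satisfiable.

One satisfying assignment is: m=False, f=False, z=False, u=True

Verification: With this assignment, all 17 clauses evaluate to true.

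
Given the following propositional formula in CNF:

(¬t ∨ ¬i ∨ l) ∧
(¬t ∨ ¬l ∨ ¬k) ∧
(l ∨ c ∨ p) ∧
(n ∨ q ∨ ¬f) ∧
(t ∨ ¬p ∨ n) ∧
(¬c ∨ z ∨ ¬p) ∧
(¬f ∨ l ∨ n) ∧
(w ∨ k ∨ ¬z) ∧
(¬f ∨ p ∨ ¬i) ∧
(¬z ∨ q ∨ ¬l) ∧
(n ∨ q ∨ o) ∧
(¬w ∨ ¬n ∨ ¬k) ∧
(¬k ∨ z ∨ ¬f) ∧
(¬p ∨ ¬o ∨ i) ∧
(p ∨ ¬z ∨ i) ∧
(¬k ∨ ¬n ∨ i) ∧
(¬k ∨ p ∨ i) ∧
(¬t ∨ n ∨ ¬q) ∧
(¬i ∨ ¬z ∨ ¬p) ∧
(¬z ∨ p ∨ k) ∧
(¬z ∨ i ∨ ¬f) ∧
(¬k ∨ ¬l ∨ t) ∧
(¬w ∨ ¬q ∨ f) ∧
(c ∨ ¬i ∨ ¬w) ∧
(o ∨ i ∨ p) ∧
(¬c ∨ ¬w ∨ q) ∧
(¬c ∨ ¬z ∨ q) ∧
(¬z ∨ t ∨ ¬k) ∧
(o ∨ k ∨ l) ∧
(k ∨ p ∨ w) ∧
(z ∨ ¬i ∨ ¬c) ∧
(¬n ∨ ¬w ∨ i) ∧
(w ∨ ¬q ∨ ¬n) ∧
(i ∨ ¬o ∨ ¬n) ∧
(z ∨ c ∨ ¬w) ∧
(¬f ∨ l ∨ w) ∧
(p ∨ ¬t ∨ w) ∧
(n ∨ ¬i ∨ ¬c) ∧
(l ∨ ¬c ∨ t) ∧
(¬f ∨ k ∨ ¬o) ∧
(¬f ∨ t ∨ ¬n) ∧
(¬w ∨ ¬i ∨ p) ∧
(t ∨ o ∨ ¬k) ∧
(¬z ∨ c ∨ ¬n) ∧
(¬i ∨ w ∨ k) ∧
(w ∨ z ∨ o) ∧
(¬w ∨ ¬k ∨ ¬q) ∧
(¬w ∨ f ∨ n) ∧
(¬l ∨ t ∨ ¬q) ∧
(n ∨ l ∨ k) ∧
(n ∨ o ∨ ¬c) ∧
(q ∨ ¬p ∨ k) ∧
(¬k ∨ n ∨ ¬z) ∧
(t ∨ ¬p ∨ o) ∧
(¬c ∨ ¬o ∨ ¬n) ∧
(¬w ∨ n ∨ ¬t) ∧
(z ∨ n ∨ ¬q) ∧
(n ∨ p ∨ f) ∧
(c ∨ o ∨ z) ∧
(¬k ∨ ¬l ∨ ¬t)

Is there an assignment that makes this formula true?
Yes

Yes, the formula is satisfiable.

One satisfying assignment is: f=False, q=False, l=False, i=True, z=False, k=True, o=True, c=False, t=False, p=True, w=False, n=True

Verification: With this assignment, all 60 clauses evaluate to true.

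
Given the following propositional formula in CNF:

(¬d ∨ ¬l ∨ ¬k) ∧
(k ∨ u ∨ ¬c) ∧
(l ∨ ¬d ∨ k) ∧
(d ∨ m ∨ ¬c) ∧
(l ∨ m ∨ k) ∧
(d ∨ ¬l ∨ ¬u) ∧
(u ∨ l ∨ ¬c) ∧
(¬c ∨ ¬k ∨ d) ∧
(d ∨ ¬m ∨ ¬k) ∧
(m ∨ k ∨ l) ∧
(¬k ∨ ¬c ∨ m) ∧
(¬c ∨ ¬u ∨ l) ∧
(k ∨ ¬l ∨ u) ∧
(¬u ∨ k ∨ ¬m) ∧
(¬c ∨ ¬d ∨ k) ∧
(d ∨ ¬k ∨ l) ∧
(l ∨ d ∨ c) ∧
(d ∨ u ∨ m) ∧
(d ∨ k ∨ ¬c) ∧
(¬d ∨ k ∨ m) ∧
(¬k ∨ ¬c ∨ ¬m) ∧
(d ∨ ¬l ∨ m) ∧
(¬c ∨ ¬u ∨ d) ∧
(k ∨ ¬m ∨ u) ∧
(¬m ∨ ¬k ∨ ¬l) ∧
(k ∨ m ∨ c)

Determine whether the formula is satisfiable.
Yes

Yes, the formula is satisfiable.

One satisfying assignment is: c=False, m=False, d=True, k=True, u=False, l=False

Verification: With this assignment, all 26 clauses evaluate to true.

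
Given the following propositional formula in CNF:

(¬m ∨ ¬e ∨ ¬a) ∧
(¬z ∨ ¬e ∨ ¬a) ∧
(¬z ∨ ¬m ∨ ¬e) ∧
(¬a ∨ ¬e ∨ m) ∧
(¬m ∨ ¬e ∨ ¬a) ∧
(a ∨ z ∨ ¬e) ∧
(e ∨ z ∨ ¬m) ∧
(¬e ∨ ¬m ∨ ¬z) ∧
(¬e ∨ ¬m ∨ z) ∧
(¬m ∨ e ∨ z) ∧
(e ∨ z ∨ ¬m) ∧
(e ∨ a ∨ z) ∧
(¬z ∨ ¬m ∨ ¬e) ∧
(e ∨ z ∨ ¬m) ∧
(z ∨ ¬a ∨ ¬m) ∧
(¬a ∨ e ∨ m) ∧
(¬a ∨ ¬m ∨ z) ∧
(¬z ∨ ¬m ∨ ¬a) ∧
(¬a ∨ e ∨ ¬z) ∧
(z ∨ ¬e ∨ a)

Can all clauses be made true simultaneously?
Yes

Yes, the formula is satisfiable.

One satisfying assignment is: e=False, a=False, m=False, z=True

Verification: With this assignment, all 20 clauses evaluate to true.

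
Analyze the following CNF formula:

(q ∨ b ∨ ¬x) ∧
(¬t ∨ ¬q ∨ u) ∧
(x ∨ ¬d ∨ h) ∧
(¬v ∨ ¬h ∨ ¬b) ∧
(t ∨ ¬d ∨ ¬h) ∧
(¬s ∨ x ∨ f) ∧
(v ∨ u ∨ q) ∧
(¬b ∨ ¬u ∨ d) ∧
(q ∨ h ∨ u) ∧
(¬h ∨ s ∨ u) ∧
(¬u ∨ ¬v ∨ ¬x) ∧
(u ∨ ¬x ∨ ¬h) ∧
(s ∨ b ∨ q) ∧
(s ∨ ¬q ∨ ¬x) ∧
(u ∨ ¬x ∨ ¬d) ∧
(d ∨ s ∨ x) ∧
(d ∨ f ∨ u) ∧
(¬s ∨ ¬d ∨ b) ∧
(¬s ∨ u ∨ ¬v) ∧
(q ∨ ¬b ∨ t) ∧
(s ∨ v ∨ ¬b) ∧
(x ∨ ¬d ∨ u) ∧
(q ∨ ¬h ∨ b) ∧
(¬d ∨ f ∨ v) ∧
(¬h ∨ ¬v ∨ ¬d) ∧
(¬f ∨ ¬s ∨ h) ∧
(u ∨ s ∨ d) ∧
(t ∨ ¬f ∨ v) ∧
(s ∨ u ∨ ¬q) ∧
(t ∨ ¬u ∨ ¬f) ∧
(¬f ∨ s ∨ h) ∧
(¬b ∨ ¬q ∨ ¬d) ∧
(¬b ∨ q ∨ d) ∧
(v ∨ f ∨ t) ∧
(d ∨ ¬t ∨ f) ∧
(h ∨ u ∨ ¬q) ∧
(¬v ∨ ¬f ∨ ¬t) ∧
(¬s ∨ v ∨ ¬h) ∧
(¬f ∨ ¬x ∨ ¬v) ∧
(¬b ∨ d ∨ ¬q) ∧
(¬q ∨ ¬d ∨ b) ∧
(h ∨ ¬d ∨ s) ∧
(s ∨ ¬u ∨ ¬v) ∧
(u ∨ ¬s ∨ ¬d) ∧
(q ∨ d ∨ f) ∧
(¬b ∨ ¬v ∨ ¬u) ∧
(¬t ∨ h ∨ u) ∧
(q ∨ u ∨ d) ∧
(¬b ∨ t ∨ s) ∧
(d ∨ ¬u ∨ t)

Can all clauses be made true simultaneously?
No

No, the formula is not satisfiable.

No assignment of truth values to the variables can make all 50 clauses true simultaneously.

The formula is UNSAT (unsatisfiable).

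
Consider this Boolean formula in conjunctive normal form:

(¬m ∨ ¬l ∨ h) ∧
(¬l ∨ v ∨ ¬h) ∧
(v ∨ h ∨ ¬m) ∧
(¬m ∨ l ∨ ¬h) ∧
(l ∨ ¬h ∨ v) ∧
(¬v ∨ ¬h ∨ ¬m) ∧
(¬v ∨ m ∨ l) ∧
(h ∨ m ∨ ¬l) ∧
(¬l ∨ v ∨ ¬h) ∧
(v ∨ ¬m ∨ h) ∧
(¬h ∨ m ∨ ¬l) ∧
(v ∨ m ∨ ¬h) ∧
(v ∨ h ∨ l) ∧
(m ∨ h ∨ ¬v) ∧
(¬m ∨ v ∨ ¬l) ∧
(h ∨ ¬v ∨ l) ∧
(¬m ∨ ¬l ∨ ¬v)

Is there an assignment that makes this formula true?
No

No, the formula is not satisfiable.

No assignment of truth values to the variables can make all 17 clauses true simultaneously.

The formula is UNSAT (unsatisfiable).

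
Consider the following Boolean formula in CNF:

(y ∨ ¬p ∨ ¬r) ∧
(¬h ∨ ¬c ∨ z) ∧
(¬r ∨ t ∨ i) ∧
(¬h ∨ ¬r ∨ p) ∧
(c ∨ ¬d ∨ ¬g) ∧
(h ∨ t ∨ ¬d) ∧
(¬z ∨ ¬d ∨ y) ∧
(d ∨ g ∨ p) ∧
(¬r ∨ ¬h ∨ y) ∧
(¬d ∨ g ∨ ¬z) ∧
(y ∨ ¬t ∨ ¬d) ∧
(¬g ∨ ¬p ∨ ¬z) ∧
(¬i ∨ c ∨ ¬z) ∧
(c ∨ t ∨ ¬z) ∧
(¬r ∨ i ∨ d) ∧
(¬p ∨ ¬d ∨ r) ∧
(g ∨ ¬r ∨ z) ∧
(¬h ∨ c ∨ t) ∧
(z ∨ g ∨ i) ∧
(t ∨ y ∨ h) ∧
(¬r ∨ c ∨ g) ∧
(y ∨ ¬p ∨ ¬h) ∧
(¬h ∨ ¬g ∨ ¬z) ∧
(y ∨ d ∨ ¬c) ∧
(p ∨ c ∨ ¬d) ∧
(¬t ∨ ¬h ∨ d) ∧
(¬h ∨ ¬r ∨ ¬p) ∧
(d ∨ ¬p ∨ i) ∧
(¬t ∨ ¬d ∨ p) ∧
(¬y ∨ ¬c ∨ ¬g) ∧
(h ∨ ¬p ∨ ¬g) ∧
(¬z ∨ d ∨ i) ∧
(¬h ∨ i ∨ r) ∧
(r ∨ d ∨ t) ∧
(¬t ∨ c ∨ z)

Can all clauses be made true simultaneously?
Yes

Yes, the formula is satisfiable.

One satisfying assignment is: r=True, z=True, g=False, y=True, d=False, c=True, i=True, p=True, h=False, t=False

Verification: With this assignment, all 35 clauses evaluate to true.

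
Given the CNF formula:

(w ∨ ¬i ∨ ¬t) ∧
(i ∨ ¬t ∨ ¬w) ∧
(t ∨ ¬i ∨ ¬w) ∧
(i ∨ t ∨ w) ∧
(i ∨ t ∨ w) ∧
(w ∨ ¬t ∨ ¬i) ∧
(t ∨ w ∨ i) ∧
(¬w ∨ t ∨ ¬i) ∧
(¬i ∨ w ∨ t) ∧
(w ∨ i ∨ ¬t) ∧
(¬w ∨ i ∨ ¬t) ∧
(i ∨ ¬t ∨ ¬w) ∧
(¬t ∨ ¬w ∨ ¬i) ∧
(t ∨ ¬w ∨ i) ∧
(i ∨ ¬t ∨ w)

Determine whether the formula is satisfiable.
No

No, the formula is not satisfiable.

No assignment of truth values to the variables can make all 15 clauses true simultaneously.

The formula is UNSAT (unsatisfiable).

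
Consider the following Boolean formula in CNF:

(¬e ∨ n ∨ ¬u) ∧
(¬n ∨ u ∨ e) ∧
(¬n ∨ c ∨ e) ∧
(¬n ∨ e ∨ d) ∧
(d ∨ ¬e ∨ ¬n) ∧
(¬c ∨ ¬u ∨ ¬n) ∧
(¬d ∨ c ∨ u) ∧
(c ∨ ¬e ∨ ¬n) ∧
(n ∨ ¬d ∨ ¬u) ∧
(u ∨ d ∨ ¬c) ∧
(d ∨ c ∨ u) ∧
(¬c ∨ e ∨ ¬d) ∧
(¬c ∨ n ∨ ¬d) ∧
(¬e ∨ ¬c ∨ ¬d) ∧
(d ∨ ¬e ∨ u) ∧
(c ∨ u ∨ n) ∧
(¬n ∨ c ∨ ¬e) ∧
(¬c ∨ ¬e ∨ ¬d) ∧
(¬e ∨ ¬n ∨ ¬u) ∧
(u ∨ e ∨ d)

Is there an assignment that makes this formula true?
Yes

Yes, the formula is satisfiable.

One satisfying assignment is: e=False, n=False, u=True, d=False, c=True

Verification: With this assignment, all 20 clauses evaluate to true.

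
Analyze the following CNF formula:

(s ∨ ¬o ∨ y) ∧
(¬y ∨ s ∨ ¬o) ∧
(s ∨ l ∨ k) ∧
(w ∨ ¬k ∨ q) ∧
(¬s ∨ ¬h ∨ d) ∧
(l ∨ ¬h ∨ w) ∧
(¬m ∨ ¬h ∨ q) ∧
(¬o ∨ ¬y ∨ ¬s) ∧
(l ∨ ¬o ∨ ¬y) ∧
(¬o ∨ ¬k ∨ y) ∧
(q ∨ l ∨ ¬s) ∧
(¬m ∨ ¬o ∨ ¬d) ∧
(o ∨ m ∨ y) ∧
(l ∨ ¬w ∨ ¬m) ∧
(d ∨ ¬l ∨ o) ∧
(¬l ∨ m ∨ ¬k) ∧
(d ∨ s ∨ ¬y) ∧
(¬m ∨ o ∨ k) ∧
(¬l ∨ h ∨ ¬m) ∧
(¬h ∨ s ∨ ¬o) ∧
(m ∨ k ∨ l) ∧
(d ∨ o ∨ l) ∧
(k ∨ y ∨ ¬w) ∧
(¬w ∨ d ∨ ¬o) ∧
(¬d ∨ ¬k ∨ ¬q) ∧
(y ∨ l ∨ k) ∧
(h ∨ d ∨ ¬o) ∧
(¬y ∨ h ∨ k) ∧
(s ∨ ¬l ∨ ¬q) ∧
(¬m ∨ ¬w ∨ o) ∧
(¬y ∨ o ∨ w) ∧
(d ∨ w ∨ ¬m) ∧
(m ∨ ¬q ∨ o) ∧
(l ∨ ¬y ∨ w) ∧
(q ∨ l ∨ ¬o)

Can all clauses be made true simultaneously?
Yes

Yes, the formula is satisfiable.

One satisfying assignment is: m=False, d=True, h=True, q=False, w=True, o=False, y=True, s=False, k=True, l=False

Verification: With this assignment, all 35 clauses evaluate to true.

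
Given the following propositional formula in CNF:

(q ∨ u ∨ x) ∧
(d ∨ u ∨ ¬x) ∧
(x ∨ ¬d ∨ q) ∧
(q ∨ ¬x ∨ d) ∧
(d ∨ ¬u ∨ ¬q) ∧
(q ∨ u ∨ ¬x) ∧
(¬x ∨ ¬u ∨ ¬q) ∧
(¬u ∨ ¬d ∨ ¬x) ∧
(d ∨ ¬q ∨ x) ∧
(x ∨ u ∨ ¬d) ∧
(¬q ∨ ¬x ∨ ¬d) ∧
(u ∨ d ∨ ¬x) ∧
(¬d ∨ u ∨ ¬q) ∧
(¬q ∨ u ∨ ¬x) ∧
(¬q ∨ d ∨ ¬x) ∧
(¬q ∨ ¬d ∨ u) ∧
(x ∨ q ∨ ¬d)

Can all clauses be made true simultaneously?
Yes

Yes, the formula is satisfiable.

One satisfying assignment is: u=True, q=False, x=False, d=False

Verification: With this assignment, all 17 clauses evaluate to true.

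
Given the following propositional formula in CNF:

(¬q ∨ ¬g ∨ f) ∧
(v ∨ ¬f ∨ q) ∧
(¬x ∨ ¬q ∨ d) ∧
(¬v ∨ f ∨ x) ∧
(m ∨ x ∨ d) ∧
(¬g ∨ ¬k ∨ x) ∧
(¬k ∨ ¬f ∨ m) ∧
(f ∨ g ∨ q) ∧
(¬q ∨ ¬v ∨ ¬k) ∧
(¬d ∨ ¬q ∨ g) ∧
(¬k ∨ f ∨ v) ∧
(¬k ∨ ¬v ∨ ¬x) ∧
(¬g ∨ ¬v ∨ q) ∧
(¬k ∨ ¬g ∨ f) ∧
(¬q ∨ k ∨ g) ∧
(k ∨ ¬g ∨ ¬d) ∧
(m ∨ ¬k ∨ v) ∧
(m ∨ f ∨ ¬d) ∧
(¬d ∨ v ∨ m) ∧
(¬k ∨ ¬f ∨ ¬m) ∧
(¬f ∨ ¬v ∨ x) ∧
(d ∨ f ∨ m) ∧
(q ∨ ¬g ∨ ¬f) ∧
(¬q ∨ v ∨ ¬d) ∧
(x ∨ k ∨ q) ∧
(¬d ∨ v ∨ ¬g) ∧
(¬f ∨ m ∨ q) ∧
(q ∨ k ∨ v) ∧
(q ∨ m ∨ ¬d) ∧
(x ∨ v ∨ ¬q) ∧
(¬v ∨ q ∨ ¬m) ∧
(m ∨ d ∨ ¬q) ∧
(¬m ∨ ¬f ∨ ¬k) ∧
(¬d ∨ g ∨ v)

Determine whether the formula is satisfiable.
No

No, the formula is not satisfiable.

No assignment of truth values to the variables can make all 34 clauses true simultaneously.

The formula is UNSAT (unsatisfiable).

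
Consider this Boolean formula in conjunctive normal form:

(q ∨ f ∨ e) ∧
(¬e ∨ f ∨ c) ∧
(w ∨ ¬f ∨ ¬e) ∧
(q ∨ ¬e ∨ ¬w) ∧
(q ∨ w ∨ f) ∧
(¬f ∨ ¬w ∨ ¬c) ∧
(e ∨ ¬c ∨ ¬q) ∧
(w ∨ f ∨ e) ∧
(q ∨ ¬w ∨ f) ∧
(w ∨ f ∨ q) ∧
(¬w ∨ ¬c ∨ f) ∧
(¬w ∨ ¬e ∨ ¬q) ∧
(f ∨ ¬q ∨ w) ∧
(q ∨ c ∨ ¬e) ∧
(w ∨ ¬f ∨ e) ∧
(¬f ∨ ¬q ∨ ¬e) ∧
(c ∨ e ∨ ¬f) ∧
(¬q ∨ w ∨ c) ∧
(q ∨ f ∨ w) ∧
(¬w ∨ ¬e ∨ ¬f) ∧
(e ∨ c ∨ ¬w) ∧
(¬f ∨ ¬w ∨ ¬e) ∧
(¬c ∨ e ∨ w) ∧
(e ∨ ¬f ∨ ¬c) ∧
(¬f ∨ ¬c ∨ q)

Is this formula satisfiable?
No

No, the formula is not satisfiable.

No assignment of truth values to the variables can make all 25 clauses true simultaneously.

The formula is UNSAT (unsatisfiable).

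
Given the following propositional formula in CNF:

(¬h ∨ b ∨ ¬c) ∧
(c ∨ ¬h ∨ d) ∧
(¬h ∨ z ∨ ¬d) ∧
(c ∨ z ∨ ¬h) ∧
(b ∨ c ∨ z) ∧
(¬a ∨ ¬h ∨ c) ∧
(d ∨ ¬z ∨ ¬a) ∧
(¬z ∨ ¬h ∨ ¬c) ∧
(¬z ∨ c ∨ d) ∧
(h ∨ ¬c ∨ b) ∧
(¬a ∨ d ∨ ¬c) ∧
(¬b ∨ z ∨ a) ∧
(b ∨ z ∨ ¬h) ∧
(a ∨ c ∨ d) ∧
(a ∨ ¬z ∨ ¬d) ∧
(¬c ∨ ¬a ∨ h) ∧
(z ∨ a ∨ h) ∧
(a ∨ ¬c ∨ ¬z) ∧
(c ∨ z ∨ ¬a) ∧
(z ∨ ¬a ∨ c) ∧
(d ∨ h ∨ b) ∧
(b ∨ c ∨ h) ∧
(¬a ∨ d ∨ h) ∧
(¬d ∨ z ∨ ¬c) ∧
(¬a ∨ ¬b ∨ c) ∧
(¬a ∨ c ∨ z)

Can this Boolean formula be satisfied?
No

No, the formula is not satisfiable.

No assignment of truth values to the variables can make all 26 clauses true simultaneously.

The formula is UNSAT (unsatisfiable).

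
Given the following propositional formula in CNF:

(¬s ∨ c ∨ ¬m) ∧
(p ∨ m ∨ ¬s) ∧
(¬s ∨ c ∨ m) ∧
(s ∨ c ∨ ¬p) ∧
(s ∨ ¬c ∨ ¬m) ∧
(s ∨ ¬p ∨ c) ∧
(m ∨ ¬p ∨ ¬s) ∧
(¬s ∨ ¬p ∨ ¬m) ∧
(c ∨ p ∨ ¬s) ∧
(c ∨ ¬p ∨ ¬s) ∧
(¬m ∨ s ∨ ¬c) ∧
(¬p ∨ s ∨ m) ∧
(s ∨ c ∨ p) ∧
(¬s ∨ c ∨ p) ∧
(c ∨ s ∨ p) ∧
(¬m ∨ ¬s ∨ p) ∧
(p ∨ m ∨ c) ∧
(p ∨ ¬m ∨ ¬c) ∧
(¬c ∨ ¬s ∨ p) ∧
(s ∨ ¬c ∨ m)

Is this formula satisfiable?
No

No, the formula is not satisfiable.

No assignment of truth values to the variables can make all 20 clauses true simultaneously.

The formula is UNSAT (unsatisfiable).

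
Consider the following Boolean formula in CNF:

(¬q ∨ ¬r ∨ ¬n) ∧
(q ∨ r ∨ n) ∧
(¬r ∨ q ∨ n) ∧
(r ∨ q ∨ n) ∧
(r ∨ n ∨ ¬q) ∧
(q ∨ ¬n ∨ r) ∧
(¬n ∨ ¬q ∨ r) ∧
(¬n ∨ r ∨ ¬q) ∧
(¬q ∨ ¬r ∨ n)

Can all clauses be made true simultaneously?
Yes

Yes, the formula is satisfiable.

One satisfying assignment is: q=False, n=True, r=True

Verification: With this assignment, all 9 clauses evaluate to true.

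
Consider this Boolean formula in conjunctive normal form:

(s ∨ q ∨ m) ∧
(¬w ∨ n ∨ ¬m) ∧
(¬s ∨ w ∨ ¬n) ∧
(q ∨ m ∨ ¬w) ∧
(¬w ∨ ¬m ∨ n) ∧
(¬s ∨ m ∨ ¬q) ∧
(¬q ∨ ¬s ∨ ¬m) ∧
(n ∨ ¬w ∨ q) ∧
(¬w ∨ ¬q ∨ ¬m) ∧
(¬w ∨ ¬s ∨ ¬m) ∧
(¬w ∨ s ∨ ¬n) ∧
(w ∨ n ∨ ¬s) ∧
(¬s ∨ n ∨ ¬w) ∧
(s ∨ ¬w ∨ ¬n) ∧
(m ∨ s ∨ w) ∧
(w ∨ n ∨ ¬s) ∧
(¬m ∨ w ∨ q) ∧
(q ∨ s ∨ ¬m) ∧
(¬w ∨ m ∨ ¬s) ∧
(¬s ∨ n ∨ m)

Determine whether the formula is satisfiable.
Yes

Yes, the formula is satisfiable.

One satisfying assignment is: m=True, n=False, q=True, s=False, w=False

Verification: With this assignment, all 20 clauses evaluate to true.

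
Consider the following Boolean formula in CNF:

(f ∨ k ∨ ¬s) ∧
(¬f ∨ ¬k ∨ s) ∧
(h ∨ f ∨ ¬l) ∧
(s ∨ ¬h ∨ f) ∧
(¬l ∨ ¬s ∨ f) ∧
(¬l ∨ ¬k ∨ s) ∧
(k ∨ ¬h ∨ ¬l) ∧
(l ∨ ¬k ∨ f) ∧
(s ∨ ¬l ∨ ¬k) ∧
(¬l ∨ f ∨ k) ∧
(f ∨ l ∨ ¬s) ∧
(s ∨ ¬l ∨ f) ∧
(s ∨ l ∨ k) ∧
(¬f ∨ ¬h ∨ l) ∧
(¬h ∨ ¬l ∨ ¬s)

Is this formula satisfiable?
Yes

Yes, the formula is satisfiable.

One satisfying assignment is: f=True, k=False, s=False, h=False, l=True

Verification: With this assignment, all 15 clauses evaluate to true.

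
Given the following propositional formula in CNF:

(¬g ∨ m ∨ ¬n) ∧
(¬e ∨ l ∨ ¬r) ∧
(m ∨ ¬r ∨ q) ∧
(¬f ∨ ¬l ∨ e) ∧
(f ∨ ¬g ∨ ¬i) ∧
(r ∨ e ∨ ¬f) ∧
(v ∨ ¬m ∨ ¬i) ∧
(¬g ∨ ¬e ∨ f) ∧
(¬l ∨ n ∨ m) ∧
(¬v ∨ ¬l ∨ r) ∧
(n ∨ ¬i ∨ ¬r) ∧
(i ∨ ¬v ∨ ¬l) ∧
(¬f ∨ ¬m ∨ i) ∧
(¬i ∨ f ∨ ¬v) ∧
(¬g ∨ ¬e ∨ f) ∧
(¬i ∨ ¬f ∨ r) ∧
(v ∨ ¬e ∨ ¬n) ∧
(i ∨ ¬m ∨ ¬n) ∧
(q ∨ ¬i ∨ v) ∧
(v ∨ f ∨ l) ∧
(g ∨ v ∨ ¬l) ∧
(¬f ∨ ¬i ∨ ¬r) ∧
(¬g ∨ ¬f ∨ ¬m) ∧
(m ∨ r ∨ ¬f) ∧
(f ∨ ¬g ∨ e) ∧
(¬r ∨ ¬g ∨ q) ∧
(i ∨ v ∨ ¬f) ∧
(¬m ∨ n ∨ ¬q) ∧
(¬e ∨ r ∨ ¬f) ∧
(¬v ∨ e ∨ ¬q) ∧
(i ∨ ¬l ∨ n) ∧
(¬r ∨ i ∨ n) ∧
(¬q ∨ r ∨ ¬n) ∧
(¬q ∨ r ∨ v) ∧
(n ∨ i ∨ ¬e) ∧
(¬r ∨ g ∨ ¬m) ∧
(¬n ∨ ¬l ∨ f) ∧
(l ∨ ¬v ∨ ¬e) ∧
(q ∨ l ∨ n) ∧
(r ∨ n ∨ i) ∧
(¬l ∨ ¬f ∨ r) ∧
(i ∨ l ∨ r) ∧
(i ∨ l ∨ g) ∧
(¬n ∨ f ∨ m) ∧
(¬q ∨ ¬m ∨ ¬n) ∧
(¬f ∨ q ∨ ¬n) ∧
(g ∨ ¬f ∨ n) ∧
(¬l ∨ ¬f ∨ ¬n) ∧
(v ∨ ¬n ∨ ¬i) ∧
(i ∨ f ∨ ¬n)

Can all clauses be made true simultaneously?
No

No, the formula is not satisfiable.

No assignment of truth values to the variables can make all 50 clauses true simultaneously.

The formula is UNSAT (unsatisfiable).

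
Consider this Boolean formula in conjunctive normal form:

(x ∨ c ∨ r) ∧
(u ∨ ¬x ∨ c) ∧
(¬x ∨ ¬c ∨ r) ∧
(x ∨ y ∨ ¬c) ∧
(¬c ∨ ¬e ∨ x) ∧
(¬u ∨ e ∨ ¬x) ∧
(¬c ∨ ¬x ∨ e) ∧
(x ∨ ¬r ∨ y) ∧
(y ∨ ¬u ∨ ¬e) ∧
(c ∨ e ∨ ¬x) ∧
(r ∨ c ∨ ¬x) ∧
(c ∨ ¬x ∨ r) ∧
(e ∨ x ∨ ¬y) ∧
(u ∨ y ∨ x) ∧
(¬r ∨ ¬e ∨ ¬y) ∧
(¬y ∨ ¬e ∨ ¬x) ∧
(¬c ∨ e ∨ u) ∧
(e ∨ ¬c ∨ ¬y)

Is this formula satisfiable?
Yes

Yes, the formula is satisfiable.

One satisfying assignment is: r=True, c=True, x=True, y=False, e=True, u=False

Verification: With this assignment, all 18 clauses evaluate to true.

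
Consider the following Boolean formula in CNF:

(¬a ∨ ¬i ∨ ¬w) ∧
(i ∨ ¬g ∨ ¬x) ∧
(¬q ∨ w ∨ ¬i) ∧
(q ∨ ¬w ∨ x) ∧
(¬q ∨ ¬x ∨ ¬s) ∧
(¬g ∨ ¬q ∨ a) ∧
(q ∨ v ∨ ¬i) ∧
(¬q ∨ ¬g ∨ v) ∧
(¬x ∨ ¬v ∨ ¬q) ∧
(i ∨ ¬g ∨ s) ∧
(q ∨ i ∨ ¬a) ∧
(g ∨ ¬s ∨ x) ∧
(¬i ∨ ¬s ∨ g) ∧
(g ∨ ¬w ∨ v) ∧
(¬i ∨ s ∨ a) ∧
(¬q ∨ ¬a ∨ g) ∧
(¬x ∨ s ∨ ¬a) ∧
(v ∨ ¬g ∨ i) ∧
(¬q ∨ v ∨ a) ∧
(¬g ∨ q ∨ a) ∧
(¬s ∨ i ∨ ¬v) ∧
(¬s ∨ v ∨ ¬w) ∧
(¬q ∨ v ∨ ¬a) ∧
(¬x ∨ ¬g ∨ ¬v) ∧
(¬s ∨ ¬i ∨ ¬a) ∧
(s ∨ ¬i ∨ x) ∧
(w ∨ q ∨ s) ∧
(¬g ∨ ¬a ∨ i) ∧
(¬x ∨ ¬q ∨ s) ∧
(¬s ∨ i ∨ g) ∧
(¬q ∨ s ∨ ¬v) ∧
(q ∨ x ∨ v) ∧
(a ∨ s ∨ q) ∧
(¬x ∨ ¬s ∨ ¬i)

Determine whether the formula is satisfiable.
No

No, the formula is not satisfiable.

No assignment of truth values to the variables can make all 34 clauses true simultaneously.

The formula is UNSAT (unsatisfiable).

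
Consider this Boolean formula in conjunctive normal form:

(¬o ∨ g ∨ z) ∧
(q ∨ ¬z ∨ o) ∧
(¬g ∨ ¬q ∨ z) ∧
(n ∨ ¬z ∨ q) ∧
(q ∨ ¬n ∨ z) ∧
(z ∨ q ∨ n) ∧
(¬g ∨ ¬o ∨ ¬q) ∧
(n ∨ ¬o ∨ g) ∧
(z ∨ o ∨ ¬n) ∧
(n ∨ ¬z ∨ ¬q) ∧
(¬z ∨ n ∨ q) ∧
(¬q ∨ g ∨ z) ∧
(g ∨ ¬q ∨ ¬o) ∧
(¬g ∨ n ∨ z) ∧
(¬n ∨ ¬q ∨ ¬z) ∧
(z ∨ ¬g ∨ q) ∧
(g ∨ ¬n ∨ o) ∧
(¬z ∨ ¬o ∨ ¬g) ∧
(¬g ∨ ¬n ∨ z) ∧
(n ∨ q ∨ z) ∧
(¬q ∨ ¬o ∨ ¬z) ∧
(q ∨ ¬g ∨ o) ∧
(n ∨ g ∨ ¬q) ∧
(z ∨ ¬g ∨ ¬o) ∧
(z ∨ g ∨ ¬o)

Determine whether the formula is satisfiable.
Yes

Yes, the formula is satisfiable.

One satisfying assignment is: o=True, z=True, g=False, q=False, n=True

Verification: With this assignment, all 25 clauses evaluate to true.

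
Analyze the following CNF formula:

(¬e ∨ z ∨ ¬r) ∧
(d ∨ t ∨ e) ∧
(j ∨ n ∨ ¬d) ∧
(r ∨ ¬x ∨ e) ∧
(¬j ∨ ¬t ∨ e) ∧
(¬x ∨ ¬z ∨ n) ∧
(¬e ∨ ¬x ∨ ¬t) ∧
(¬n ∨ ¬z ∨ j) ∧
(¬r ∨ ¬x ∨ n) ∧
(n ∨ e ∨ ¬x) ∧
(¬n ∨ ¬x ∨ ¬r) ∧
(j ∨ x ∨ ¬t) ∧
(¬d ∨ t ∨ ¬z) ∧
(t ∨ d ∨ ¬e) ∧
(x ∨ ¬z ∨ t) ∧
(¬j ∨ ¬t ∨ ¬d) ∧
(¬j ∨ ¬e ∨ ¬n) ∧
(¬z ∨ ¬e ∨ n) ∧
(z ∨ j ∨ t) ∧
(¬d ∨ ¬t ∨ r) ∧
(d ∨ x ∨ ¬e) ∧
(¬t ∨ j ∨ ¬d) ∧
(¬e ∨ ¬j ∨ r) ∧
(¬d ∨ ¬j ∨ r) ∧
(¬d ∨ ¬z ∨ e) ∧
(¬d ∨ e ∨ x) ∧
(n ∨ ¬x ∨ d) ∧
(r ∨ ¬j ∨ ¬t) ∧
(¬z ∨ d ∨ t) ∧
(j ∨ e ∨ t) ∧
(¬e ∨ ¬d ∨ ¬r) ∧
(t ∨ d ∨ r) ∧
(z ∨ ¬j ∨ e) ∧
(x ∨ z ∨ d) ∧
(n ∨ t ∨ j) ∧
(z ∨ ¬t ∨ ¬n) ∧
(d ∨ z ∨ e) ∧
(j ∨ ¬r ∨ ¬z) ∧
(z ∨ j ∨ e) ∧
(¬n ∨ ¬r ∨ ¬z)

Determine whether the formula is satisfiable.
No

No, the formula is not satisfiable.

No assignment of truth values to the variables can make all 40 clauses true simultaneously.

The formula is UNSAT (unsatisfiable).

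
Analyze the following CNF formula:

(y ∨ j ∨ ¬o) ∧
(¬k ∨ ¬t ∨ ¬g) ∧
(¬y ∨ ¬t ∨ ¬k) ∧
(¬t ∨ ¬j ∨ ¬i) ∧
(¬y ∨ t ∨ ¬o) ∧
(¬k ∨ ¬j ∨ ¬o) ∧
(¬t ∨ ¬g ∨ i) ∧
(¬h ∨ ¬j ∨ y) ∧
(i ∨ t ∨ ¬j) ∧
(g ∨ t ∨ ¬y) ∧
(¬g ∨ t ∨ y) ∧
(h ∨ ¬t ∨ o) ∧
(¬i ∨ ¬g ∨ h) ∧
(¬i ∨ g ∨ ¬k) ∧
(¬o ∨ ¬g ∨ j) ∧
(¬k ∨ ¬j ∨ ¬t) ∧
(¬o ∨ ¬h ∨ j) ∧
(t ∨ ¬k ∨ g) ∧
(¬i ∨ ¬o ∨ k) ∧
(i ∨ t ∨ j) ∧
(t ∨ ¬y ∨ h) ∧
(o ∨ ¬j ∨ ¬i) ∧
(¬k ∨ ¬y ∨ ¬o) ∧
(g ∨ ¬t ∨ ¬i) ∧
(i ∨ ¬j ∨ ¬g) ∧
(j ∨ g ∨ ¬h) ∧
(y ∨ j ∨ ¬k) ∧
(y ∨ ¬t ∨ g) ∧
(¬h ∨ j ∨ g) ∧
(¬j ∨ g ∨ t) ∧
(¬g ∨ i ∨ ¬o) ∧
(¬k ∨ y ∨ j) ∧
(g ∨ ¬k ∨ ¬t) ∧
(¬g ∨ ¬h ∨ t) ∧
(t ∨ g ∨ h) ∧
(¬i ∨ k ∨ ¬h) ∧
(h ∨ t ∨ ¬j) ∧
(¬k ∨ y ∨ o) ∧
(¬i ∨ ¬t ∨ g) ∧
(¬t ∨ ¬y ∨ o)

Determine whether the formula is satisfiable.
Yes

Yes, the formula is satisfiable.

One satisfying assignment is: i=False, y=True, k=False, h=False, g=False, o=True, j=False, t=True

Verification: With this assignment, all 40 clauses evaluate to true.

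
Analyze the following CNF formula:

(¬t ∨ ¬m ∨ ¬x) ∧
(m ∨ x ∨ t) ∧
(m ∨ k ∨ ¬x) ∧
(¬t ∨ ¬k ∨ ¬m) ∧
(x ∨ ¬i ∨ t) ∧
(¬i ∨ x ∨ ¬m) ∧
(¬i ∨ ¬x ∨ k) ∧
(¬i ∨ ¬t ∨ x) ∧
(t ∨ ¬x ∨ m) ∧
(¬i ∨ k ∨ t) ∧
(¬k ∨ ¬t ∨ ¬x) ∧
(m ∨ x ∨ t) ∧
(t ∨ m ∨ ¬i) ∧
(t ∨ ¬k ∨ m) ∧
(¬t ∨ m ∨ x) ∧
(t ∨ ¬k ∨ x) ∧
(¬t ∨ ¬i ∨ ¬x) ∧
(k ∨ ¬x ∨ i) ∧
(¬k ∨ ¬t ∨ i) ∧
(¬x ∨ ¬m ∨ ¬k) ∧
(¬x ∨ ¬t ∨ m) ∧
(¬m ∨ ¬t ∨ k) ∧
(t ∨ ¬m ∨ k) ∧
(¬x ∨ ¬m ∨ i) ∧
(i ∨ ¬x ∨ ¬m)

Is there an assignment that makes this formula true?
No

No, the formula is not satisfiable.

No assignment of truth values to the variables can make all 25 clauses true simultaneously.

The formula is UNSAT (unsatisfiable).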